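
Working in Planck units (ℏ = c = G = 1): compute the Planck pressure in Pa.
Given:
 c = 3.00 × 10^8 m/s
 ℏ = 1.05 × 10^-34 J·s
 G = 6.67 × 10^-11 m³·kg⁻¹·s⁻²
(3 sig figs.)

4.68 × 10^113 Pa

The unique combination of the constants set to 1 with dimensions of pressure is p_P = c⁷/(ℏG²).
  = 2.19 × 10^59 / 4.67 × 10^-55
  = 4.68 × 10^113 Pa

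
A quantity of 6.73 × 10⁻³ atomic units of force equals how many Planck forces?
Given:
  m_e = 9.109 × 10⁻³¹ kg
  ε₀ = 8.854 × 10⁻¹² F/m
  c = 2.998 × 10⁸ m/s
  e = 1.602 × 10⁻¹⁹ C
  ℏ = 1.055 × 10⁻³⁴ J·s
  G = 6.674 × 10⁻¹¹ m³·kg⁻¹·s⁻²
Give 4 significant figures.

4.570 × 10⁻⁵⁴

atomic unit of force: F_au = E_h/a₀ = m_e²e⁶/((4πε₀)³ℏ⁴) = 8.220 × 10⁻⁸ N
Planck force: F_P = c⁴/G = 1.210 × 10⁴⁴ N
6.73 × 10⁻³ × 8.220 × 10⁻⁸ / 1.210 × 10⁴⁴ = 4.570 × 10⁻⁵⁴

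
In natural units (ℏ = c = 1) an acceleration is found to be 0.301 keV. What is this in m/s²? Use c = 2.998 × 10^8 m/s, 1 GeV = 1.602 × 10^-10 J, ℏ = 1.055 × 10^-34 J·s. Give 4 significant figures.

1.370 × 10^26 m/s²

Acceleration is [L]/[T]² = c·[E]/ℏ.
1 GeV → c/ℏ × (1 GeV in J) = 4.552 × 10^32 m/s².
Convert the energy scale: 0.301 keV = 3.01 × 10^-7 GeV.
Result: 3.01 × 10^-7 × 4.552 × 10^32 = 1.370 × 10^26 m/s².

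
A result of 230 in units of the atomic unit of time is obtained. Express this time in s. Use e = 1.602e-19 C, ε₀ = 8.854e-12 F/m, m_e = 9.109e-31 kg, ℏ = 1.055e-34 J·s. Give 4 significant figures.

One atomic unit of time: τ_au = (4πε₀)²ℏ³/(m_e e⁴) = 2.423e-17 s.
230 × 2.423e-17 s = 5.573e-15 s

5.573e-15 s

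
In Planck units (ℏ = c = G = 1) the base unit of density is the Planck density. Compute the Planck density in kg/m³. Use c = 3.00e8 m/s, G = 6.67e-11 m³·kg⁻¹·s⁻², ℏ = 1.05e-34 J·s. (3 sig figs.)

5.20e96 kg/m³

ρ_P = c⁵/(ℏG²)
  = 2.43e42 / 4.67e-55
  = 5.20e96 kg/m³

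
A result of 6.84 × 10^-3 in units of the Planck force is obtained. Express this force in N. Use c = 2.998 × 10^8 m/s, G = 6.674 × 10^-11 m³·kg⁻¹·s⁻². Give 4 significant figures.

One Planck force: F_P = c⁴/G = 1.210 × 10^44 N.
6.84 × 10^-3 × 1.210 × 10^44 N = 8.279 × 10^41 N

8.279 × 10^41 N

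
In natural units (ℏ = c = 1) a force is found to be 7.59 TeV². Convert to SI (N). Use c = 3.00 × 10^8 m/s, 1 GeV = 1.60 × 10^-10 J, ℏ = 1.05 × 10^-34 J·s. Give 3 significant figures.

6.17 × 10^12 N

Force is [E]/[L] = [E]²/(ℏc); restore (ℏc)⁻¹.
1 GeV² → 1/(ℏc) × (1 GeV in J)² = 8.13 × 10^5 N.
Convert the energy scale: 7.59 TeV² = 7.59 × 10^6 GeV².
Result: 7.59 × 10^6 × 8.13 × 10^5 = 6.17 × 10^12 N.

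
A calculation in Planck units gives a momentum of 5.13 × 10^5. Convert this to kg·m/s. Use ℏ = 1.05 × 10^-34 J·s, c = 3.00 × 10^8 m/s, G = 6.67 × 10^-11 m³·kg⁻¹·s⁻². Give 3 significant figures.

One Planck momentum: p_P = √(ℏc³/G) = 6.52 kg·m/s.
5.13 × 10^5 × 6.52 kg·m/s = 3.34 × 10^6 kg·m/s

3.34 × 10^6 kg·m/s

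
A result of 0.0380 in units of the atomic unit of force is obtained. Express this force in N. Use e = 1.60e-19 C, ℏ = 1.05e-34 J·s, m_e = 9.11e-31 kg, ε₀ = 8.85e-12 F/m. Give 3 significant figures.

3.16e-9 N

One atomic unit of force: F_au = E_h/a₀ = m_e²e⁶/((4πε₀)³ℏ⁴) = 8.33e-8 N.
0.0380 × 8.33e-8 N = 3.16e-9 N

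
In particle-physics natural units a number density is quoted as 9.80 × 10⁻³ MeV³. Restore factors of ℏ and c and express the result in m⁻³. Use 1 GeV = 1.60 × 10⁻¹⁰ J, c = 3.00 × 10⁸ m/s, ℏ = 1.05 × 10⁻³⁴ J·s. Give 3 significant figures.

Number density is [L]⁻³ = [E]³/(ℏc)³.
1 GeV³ → 1/(ℏc)³ × (1 GeV in J)³ = 1.31 × 10⁴⁷ m⁻³.
Convert the energy scale: 9.80 × 10⁻³ MeV³ = 9.80 × 10⁻¹² GeV³.
Result: 9.80 × 10⁻¹² × 1.31 × 10⁴⁷ = 1.28 × 10³⁶ m⁻³.

1.28 × 10³⁶ m⁻³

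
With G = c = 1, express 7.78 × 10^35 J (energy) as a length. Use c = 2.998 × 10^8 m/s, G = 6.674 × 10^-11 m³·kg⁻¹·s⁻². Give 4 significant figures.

6.427 × 10^-9 m

Energy → length via G/c⁴.
7.78 × 10^35 J × (G/c⁴) = 6.427 × 10^-9 m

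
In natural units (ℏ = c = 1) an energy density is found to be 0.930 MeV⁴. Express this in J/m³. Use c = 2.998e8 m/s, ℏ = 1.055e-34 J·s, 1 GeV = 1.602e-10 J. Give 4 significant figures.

1.936e25 J/m³

[E]/[L]³ = [E]⁴/(ℏc)³; restore (ℏc)⁻³.
1 GeV⁴ → 1/(ℏc)³ × (1 GeV in J)⁴ = 2.082e37 J/m³.
Convert the energy scale: 0.930 MeV⁴ = 9.30e-13 GeV⁴.
Result: 9.30e-13 × 2.082e37 = 1.936e25 J/m³.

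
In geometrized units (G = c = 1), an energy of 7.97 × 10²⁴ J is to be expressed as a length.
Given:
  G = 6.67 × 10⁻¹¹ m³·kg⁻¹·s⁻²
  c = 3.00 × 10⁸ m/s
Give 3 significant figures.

Energy → length via G/c⁴.
7.97 × 10²⁴ J × (G/c⁴) = 6.56 × 10⁻²⁰ m

6.56 × 10⁻²⁰ m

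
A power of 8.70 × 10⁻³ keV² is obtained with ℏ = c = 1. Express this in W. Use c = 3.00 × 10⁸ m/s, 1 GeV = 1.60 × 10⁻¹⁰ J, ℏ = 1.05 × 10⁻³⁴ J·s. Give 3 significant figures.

2.12 W

Power is [E]/[T] = [E]²/ℏ.
1 GeV² → 1/ℏ × (1 GeV in J)² = 2.44 × 10¹⁴ W.
Convert the energy scale: 8.70 × 10⁻³ keV² = 8.70 × 10⁻¹⁵ GeV².
Result: 8.70 × 10⁻¹⁵ × 2.44 × 10¹⁴ = 2.12 W.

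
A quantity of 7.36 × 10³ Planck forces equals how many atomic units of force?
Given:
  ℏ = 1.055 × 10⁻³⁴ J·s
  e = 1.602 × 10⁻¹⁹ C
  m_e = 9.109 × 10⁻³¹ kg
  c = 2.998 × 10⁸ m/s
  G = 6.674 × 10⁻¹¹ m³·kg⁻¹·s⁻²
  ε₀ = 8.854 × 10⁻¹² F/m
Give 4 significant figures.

1.084 × 10⁵⁵

Planck force: F_P = c⁴/G = 1.210 × 10⁴⁴ N
atomic unit of force: F_au = E_h/a₀ = m_e²e⁶/((4πε₀)³ℏ⁴) = 8.220 × 10⁻⁸ N
7.36 × 10³ × 1.210 × 10⁴⁴ / 8.220 × 10⁻⁸ = 1.084 × 10⁵⁵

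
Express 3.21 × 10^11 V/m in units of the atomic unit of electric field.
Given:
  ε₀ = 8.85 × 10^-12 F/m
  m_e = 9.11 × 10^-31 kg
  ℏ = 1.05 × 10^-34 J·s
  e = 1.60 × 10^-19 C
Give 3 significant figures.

0.617

atomic unit of electric field: E_au = E_h/(e a₀) = m_e²e⁵/((4πε₀)³ℏ⁴) = 5.20 × 10^11 V/m.
3.21 × 10^11 / 5.20 × 10^11 = 0.617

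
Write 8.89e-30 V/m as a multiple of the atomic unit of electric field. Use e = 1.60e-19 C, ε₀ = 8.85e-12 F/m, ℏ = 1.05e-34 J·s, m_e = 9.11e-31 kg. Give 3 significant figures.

atomic unit of electric field: E_au = E_h/(e a₀) = m_e²e⁵/((4πε₀)³ℏ⁴) = 5.20e11 V/m.
8.89e-30 / 5.20e11 = 1.71e-41

1.71e-41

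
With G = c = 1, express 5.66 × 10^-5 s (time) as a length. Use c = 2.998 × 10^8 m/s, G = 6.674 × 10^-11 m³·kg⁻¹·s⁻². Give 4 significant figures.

1.697 × 10^4 m

Time → length via c.
5.66 × 10^-5 s × (c) = 1.697 × 10^4 m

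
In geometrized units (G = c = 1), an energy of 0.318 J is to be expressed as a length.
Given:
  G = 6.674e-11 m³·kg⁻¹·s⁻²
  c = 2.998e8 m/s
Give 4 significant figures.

2.627e-45 m

Energy → length via G/c⁴.
0.318 J × (G/c⁴) = 2.627e-45 m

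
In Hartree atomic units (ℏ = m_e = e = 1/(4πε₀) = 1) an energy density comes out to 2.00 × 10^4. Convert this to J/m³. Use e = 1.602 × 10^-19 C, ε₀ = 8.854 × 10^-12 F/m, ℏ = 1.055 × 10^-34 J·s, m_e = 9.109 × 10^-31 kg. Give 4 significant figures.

One atomic unit of energy density: u_au = E_h/a₀³ = m_e⁴e¹⁰/((4πε₀)⁵ℏ⁸) = 2.929 × 10^13 J/m³.
2.00 × 10^4 × 2.929 × 10^13 J/m³ = 5.858 × 10^17 J/m³

5.858 × 10^17 J/m³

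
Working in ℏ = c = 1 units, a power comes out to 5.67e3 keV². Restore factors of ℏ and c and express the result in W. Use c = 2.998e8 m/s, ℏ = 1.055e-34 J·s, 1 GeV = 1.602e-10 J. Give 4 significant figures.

Power is [E]/[T] = [E]²/ℏ.
1 GeV² → 1/ℏ × (1 GeV in J)² = 2.433e14 W.
Convert the energy scale: 5.67e3 keV² = 5.67e-9 GeV².
Result: 5.67e-9 × 2.433e14 = 1.379e6 W.

1.379e6 W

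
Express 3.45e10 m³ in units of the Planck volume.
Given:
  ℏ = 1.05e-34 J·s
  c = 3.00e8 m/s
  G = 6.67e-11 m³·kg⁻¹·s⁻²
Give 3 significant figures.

Planck volume: V_P = (ℏG/c³)^(3/2) = 4.18e-105 m³.
3.45e10 / 4.18e-105 = 8.26e114

8.26e114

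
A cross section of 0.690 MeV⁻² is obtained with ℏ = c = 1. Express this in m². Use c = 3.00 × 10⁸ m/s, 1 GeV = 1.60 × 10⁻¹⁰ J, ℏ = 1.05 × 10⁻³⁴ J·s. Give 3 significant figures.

Area is [L]² = [E]⁻²·(ℏc)²; restore (ℏc)².
1 GeV⁻² → (ℏc)² × (1 GeV in J)⁻² = 3.88 × 10⁻³² m².
Convert the energy scale: 0.690 MeV⁻² = 6.90 × 10⁵ GeV⁻².
Result: 6.90 × 10⁵ × 3.88 × 10⁻³² = 2.67 × 10⁻²⁶ m².

2.67 × 10⁻²⁶ m²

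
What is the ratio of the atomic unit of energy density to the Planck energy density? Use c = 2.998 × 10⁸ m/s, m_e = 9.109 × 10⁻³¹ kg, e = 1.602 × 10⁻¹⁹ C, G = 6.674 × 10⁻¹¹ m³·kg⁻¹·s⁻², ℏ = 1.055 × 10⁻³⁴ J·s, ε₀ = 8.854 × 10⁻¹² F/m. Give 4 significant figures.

atomic unit of energy density: u_au = E_h/a₀³ = m_e⁴e¹⁰/((4πε₀)⁵ℏ⁸) = 2.929 × 10¹³ J/m³
Planck energy density: u_P = c⁷/(ℏG²) = 4.632 × 10¹¹³ J/m³
ratio = 2.929 × 10¹³ / 4.632 × 10¹¹³ = 6.323 × 10⁻¹⁰¹

6.323 × 10⁻¹⁰¹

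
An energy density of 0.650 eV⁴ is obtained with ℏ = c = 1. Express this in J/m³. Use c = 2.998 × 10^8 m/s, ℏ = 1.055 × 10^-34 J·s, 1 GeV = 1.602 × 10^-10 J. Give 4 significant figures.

13.53 J/m³

[E]/[L]³ = [E]⁴/(ℏc)³; restore (ℏc)⁻³.
1 GeV⁴ → 1/(ℏc)³ × (1 GeV in J)⁴ = 2.082 × 10^37 J/m³.
Convert the energy scale: 0.650 eV⁴ = 6.50 × 10^-37 GeV⁴.
Result: 6.50 × 10^-37 × 2.082 × 10^37 = 13.53 J/m³.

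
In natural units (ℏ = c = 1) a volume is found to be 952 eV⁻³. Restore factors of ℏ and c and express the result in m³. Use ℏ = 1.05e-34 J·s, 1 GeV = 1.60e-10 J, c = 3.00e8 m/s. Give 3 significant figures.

Volume is [L]³ = [E]⁻³·(ℏc)³.
1 GeV⁻³ → (ℏc)³ × (1 GeV in J)⁻³ = 7.63e-48 m³.
Convert the energy scale: 952 eV⁻³ = 9.52e29 GeV⁻³.
Result: 9.52e29 × 7.63e-48 = 7.26e-18 m³.

7.26e-18 m³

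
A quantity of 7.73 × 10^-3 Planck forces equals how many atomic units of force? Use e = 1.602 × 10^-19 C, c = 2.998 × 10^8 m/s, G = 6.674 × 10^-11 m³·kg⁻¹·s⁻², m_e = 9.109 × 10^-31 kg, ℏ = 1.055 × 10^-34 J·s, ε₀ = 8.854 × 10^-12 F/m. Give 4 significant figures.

1.138 × 10^49

Planck force: F_P = c⁴/G = 1.210 × 10^44 N
atomic unit of force: F_au = E_h/a₀ = m_e²e⁶/((4πε₀)³ℏ⁴) = 8.220 × 10^-8 N
7.73 × 10^-3 × 1.210 × 10^44 / 8.220 × 10^-8 = 1.138 × 10^49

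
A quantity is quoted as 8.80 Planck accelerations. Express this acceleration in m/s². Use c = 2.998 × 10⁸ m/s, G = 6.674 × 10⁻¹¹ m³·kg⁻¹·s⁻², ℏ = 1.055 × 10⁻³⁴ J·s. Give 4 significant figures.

4.893 × 10⁵² m/s²

One Planck acceleration: a_P = √(c⁷/(ℏG)) = 5.560 × 10⁵¹ m/s².
8.80 × 5.560 × 10⁵¹ m/s² = 4.893 × 10⁵² m/s²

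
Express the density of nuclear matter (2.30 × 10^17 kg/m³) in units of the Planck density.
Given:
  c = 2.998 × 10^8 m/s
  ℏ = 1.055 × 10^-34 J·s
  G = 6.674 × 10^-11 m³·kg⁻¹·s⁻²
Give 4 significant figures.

4.463 × 10^-80

Planck density: ρ_P = c⁵/(ℏG²) = 5.154 × 10^96 kg/m³.
2.30 × 10^17 / 5.154 × 10^96 = 4.463 × 10^-80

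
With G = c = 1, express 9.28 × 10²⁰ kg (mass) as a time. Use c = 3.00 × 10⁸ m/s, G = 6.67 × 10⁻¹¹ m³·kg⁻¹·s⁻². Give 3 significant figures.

Mass → time via G/c³.
9.28 × 10²⁰ kg × (G/c³) = 2.29 × 10⁻¹⁵ s

2.29 × 10⁻¹⁵ s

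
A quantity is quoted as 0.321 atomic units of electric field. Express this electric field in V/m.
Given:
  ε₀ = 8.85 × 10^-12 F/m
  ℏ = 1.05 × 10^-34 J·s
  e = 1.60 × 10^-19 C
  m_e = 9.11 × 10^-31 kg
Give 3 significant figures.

1.67 × 10^11 V/m

One atomic unit of electric field: E_au = E_h/(e a₀) = m_e²e⁵/((4πε₀)³ℏ⁴) = 5.20 × 10^11 V/m.
0.321 × 5.20 × 10^11 V/m = 1.67 × 10^11 V/m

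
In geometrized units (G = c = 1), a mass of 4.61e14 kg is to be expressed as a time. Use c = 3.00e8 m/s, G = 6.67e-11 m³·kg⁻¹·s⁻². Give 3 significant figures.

Mass → time via G/c³.
4.61e14 kg × (G/c³) = 1.14e-21 s

1.14e-21 s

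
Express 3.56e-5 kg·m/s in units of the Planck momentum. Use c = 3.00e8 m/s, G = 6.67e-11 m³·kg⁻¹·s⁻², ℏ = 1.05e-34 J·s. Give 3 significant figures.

5.46e-6

Planck momentum: p_P = √(ℏc³/G) = 6.52 kg·m/s.
3.56e-5 / 6.52 = 5.46e-6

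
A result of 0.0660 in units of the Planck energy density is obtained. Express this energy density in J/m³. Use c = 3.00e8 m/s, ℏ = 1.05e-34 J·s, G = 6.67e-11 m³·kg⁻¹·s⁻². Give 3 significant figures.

3.09e112 J/m³

One Planck energy density: u_P = c⁷/(ℏG²) = 4.68e113 J/m³.
0.0660 × 4.68e113 J/m³ = 3.09e112 J/m³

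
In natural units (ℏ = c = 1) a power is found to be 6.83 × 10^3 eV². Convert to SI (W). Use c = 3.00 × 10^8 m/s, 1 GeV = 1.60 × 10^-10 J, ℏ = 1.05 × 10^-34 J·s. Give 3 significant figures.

Power is [E]/[T] = [E]²/ℏ.
1 GeV² → 1/ℏ × (1 GeV in J)² = 2.44 × 10^14 W.
Convert the energy scale: 6.83 × 10^3 eV² = 6.83 × 10^-15 GeV².
Result: 6.83 × 10^-15 × 2.44 × 10^14 = 1.67 W.

1.67 W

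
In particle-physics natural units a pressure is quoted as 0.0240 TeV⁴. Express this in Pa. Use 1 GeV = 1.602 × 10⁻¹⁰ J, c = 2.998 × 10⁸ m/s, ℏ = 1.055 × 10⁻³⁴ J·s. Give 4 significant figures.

4.996 × 10⁴⁷ Pa

Pressure is [E]/[L]³ = [E]⁴/(ℏc)³.
1 GeV⁴ → 1/(ℏc)³ × (1 GeV in J)⁴ = 2.082 × 10³⁷ Pa.
Convert the energy scale: 0.0240 TeV⁴ = 2.40 × 10¹⁰ GeV⁴.
Result: 2.40 × 10¹⁰ × 2.082 × 10³⁷ = 4.996 × 10⁴⁷ Pa.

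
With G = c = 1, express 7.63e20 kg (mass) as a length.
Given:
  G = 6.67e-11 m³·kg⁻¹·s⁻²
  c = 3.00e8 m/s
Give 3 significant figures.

5.65e-7 m

In G = c = 1 units mass has dimensions of length; the conversion factor is G/c².
7.63e20 kg × (G/c²) = 5.65e-7 m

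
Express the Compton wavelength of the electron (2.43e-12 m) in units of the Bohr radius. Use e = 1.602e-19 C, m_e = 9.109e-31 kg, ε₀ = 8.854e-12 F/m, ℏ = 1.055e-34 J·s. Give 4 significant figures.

0.04587

Bohr radius: a₀ = 4πε₀ℏ²/(m_e e²) = 5.297e-11 m.
2.43e-12 / 5.297e-11 = 0.04587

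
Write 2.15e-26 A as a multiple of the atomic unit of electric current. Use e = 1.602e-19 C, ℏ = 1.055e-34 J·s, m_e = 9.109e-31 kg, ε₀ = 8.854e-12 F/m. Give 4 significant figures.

3.252e-24

atomic unit of electric current: I_au = e E_h/ℏ = m_e e⁵/((4πε₀)²ℏ³) = 6.612e-3 A.
2.15e-26 / 6.612e-3 = 3.252e-24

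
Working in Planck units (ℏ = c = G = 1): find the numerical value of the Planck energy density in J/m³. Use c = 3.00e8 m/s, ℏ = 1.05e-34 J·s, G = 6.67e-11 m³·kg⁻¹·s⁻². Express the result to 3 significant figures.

4.68e113 J/m³

From ℏ = c = G = 1 the energy density scale is u_P = c⁷/(ℏG²).
  = 2.19e59 / 4.67e-55
  = 4.68e113 J/m³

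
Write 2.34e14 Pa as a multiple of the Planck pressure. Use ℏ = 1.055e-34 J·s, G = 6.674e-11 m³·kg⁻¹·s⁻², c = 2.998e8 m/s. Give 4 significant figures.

Planck pressure: p_P = c⁷/(ℏG²) = 4.632e113 Pa.
2.34e14 / 4.632e113 = 5.051e-100

5.051e-100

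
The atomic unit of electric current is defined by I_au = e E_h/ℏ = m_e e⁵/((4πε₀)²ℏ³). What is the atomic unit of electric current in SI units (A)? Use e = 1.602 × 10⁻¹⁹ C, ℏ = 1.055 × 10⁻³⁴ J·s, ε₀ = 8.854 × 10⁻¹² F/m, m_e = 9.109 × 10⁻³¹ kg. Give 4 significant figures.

6.612 × 10⁻³ A

I_au = e E_h/ℏ = m_e e⁵/((4πε₀)²ℏ³)
E_h = 4.354 × 10⁻¹⁸ J
e·E_h/ℏ = 6.612 × 10⁻³ A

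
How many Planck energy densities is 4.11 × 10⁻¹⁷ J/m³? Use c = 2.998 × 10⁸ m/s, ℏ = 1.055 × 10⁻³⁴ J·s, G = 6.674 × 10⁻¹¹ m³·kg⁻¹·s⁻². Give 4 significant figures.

Planck energy density: u_P = c⁷/(ℏG²) = 4.632 × 10¹¹³ J/m³.
4.11 × 10⁻¹⁷ / 4.632 × 10¹¹³ = 8.872 × 10⁻¹³¹

8.872 × 10⁻¹³¹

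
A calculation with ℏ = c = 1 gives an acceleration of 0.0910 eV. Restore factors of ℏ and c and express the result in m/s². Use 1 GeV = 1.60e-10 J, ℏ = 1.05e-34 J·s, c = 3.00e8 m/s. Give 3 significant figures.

4.16e22 m/s²

Acceleration is [L]/[T]² = c·[E]/ℏ.
1 GeV → c/ℏ × (1 GeV in J) = 4.57e32 m/s².
Convert the energy scale: 0.0910 eV = 9.10e-11 GeV.
Result: 9.10e-11 × 4.57e32 = 4.16e22 m/s².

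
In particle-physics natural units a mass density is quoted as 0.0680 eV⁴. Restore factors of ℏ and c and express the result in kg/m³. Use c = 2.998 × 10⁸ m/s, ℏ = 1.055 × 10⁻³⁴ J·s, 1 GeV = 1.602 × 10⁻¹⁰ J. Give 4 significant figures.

1.575 × 10⁻¹⁷ kg/m³

Mass density is [E]/(c²[L]³) = [E]⁴/(ℏ³c⁵).
1 GeV⁴ → 1/(ℏ³c⁵) × (1 GeV in J)⁴ = 2.316 × 10²⁰ kg/m³.
Convert the energy scale: 0.0680 eV⁴ = 6.80 × 10⁻³⁸ GeV⁴.
Result: 6.80 × 10⁻³⁸ × 2.316 × 10²⁰ = 1.575 × 10⁻¹⁷ kg/m³.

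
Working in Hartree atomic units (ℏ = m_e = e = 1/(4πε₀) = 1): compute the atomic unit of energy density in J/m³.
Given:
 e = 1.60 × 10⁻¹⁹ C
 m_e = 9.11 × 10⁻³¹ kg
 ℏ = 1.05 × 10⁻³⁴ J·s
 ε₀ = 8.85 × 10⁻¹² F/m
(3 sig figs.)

Dimensional analysis gives u_au = E_h/a₀³ = m_e⁴e¹⁰/((4πε₀)⁵ℏ⁸).
E_h = 4.38 × 10⁻¹⁸ J
a₀ = 5.26 × 10⁻¹¹ m
E_h/a₀³ = 3.01 × 10¹³ J/m³

3.01 × 10¹³ J/m³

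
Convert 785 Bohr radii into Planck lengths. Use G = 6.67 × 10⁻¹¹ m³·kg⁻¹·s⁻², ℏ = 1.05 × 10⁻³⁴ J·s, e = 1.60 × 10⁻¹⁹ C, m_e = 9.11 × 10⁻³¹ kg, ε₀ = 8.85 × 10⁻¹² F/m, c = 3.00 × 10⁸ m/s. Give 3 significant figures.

2.56 × 10²⁷

Bohr radius: a₀ = 4πε₀ℏ²/(m_e e²) = 5.26 × 10⁻¹¹ m
Planck length: ℓ_P = √(ℏG/c³) = 1.61 × 10⁻³⁵ m
785 × 5.26 × 10⁻¹¹ / 1.61 × 10⁻³⁵ = 2.56 × 10²⁷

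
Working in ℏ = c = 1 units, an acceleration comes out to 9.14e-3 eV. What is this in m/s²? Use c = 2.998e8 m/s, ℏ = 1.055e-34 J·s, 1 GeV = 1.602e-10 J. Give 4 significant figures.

4.161e21 m/s²

Acceleration is [L]/[T]² = c·[E]/ℏ.
1 GeV → c/ℏ × (1 GeV in J) = 4.552e32 m/s².
Convert the energy scale: 9.14e-3 eV = 9.14e-12 GeV.
Result: 9.14e-12 × 4.552e32 = 4.161e21 m/s².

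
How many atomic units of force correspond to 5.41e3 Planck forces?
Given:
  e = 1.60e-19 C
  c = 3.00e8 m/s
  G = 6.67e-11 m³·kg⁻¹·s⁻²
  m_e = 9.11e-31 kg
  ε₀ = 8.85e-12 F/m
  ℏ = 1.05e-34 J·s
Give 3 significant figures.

7.89e54

Planck force: F_P = c⁴/G = 1.21e44 N
atomic unit of force: F_au = E_h/a₀ = m_e²e⁶/((4πε₀)³ℏ⁴) = 8.33e-8 N
5.41e3 × 1.21e44 / 8.33e-8 = 7.89e54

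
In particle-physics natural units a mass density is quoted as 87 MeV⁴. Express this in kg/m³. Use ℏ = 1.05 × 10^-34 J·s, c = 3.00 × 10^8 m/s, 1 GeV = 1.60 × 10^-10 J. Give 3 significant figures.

Mass density is [E]/(c²[L]³) = [E]⁴/(ℏ³c⁵).
1 GeV⁴ → 1/(ℏ³c⁵) × (1 GeV in J)⁴ = 2.33 × 10^20 kg/m³.
Convert the energy scale: 87 MeV⁴ = 8.70 × 10^-11 GeV⁴.
Result: 8.70 × 10^-11 × 2.33 × 10^20 = 2.03 × 10^10 kg/m³.

2.03 × 10^10 kg/m³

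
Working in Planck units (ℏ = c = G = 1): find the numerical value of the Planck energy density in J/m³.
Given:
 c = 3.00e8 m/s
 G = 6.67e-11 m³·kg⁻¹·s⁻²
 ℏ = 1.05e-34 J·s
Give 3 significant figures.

4.68e113 J/m³

The unique combination of the constants set to 1 with dimensions of energy density is u_P = c⁷/(ℏG²).
  = 2.19e59 / 4.67e-55
  = 4.68e113 J/m³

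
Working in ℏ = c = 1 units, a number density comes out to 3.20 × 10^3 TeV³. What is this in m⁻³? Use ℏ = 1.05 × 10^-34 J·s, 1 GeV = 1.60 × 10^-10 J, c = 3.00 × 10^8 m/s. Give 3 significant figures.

4.19 × 10^59 m⁻³

Number density is [L]⁻³ = [E]³/(ℏc)³.
1 GeV³ → 1/(ℏc)³ × (1 GeV in J)³ = 1.31 × 10^47 m⁻³.
Convert the energy scale: 3.20 × 10^3 TeV³ = 3.20 × 10^12 GeV³.
Result: 3.20 × 10^12 × 1.31 × 10^47 = 4.19 × 10^59 m⁻³.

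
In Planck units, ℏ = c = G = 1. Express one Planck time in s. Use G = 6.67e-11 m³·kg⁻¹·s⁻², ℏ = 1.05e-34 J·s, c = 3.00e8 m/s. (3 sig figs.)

From ℏ = c = G = 1 the time scale is t_P = √(ℏG/c⁵).
  = √(2.88e-87)
  = 5.37e-44 s

5.37e-44 s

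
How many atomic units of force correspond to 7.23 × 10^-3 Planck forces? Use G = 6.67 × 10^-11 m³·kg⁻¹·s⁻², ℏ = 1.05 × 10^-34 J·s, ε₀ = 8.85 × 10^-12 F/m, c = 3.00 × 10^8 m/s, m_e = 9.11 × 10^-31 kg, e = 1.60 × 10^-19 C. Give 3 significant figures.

1.05 × 10^49

Planck force: F_P = c⁴/G = 1.21 × 10^44 N
atomic unit of force: F_au = E_h/a₀ = m_e²e⁶/((4πε₀)³ℏ⁴) = 8.33 × 10^-8 N
7.23 × 10^-3 × 1.21 × 10^44 / 8.33 × 10^-8 = 1.05 × 10^49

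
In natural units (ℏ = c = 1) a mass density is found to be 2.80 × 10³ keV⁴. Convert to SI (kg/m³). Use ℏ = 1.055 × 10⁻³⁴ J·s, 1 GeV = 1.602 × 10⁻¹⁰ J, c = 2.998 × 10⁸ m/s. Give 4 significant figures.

Mass density is [E]/(c²[L]³) = [E]⁴/(ℏ³c⁵).
1 GeV⁴ → 1/(ℏ³c⁵) × (1 GeV in J)⁴ = 2.316 × 10²⁰ kg/m³.
Convert the energy scale: 2.80 × 10³ keV⁴ = 2.80 × 10⁻²¹ GeV⁴.
Result: 2.80 × 10⁻²¹ × 2.316 × 10²⁰ = 0.6485 kg/m³.

0.6485 kg/m³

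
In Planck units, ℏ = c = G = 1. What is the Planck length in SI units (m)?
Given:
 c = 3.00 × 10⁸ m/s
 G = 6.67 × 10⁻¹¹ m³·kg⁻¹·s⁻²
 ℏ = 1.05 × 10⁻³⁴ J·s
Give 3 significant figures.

1.61 × 10⁻³⁵ m

Dimensional analysis gives ℓ_P = √(ℏG/c³).
  = √(2.59 × 10⁻⁷⁰)
  = 1.61 × 10⁻³⁵ m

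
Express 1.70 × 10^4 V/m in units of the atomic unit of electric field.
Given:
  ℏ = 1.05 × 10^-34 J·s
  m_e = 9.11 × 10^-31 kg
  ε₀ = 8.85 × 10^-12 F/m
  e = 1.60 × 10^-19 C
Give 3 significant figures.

3.27 × 10^-8

atomic unit of electric field: E_au = E_h/(e a₀) = m_e²e⁵/((4πε₀)³ℏ⁴) = 5.20 × 10^11 V/m.
1.70 × 10^4 / 5.20 × 10^11 = 3.27 × 10^-8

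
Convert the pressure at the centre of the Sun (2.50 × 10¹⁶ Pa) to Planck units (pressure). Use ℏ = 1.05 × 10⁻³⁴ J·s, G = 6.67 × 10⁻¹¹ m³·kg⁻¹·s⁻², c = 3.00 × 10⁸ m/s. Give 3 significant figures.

5.34 × 10⁻⁹⁸

Planck pressure: p_P = c⁷/(ℏG²) = 4.68 × 10¹¹³ Pa.
2.50 × 10¹⁶ / 4.68 × 10¹¹³ = 5.34 × 10⁻⁹⁸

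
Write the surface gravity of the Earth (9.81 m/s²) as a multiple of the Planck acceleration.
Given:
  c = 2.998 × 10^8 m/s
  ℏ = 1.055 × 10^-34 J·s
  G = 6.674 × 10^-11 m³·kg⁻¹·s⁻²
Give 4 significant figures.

Planck acceleration: a_P = √(c⁷/(ℏG)) = 5.560 × 10^51 m/s².
9.81 / 5.560 × 10^51 = 1.764 × 10^-51

1.764 × 10^-51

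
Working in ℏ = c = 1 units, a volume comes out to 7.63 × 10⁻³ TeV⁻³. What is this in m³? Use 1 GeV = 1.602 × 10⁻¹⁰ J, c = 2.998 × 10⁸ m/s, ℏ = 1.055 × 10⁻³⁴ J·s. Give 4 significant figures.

5.872 × 10⁻⁵⁹ m³

Volume is [L]³ = [E]⁻³·(ℏc)³.
1 GeV⁻³ → (ℏc)³ × (1 GeV in J)⁻³ = 7.696 × 10⁻⁴⁸ m³.
Convert the energy scale: 7.63 × 10⁻³ TeV⁻³ = 7.63 × 10⁻¹² GeV⁻³.
Result: 7.63 × 10⁻¹² × 7.696 × 10⁻⁴⁸ = 5.872 × 10⁻⁵⁹ m³.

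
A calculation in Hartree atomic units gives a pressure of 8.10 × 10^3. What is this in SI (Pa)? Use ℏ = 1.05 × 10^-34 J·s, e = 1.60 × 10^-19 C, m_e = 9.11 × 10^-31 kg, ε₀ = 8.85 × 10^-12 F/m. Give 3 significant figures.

One atomic unit of pressure: P_au = E_h/a₀³ = m_e⁴e¹⁰/((4πε₀)⁵ℏ⁸) = 3.01 × 10^13 Pa.
8.10 × 10^3 × 3.01 × 10^13 Pa = 2.44 × 10^17 Pa

2.44 × 10^17 Pa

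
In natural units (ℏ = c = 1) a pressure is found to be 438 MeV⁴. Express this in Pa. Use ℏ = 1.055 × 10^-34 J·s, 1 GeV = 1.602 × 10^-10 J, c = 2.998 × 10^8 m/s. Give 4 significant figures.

Pressure is [E]/[L]³ = [E]⁴/(ℏc)³.
1 GeV⁴ → 1/(ℏc)³ × (1 GeV in J)⁴ = 2.082 × 10^37 Pa.
Convert the energy scale: 438 MeV⁴ = 4.38 × 10^-10 GeV⁴.
Result: 4.38 × 10^-10 × 2.082 × 10^37 = 9.117 × 10^27 Pa.

9.117 × 10^27 Pa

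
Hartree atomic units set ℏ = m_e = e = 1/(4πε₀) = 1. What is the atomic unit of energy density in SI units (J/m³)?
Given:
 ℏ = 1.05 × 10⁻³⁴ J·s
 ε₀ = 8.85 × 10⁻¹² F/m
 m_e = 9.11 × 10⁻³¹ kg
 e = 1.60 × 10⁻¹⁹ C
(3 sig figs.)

3.01 × 10¹³ J/m³

The unique combination of the constants set to 1 with dimensions of energy density is u_au = E_h/a₀³ = m_e⁴e¹⁰/((4πε₀)⁵ℏ⁸).
E_h = 4.38 × 10⁻¹⁸ J
a₀ = 5.26 × 10⁻¹¹ m
E_h/a₀³ = 3.01 × 10¹³ J/m³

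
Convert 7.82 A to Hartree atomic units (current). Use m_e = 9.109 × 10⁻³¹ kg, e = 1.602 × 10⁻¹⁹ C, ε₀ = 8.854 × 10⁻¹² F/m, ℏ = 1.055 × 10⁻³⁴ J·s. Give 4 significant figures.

atomic unit of electric current: I_au = e E_h/ℏ = m_e e⁵/((4πε₀)²ℏ³) = 6.612 × 10⁻³ A.
7.82 / 6.612 × 10⁻³ = 1.183 × 10³

1.183 × 10³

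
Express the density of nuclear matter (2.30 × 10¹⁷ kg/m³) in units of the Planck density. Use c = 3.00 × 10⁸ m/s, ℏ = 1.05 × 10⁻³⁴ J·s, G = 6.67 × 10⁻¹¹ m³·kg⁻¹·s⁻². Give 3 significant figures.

4.42 × 10⁻⁸⁰

Planck density: ρ_P = c⁵/(ℏG²) = 5.20 × 10⁹⁶ kg/m³.
2.30 × 10¹⁷ / 5.20 × 10⁹⁶ = 4.42 × 10⁻⁸⁰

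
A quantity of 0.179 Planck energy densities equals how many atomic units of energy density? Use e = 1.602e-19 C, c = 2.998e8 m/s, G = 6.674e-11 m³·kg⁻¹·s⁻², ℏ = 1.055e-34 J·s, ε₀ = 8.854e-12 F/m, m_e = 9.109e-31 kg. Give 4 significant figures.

Planck energy density: u_P = c⁷/(ℏG²) = 4.632e113 J/m³
atomic unit of energy density: u_au = E_h/a₀³ = m_e⁴e¹⁰/((4πε₀)⁵ℏ⁸) = 2.929e13 J/m³
0.179 × 4.632e113 / 2.929e13 = 2.831e99

2.831e99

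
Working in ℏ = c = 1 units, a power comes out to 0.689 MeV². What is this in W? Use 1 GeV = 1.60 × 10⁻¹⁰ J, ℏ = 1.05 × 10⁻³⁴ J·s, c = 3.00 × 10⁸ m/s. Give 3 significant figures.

1.68 × 10⁸ W

Power is [E]/[T] = [E]²/ℏ.
1 GeV² → 1/ℏ × (1 GeV in J)² = 2.44 × 10¹⁴ W.
Convert the energy scale: 0.689 MeV² = 6.89 × 10⁻⁷ GeV².
Result: 6.89 × 10⁻⁷ × 2.44 × 10¹⁴ = 1.68 × 10⁸ W.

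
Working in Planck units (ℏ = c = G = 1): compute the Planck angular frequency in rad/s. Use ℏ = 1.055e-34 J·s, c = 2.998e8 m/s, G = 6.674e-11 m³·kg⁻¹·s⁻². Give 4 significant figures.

The unique combination of the constants set to 1 with dimensions of angular frequency is ω_P = √(c⁵/(ℏG)).
  = √(3.440e86)
  = 1.855e43 rad/s

1.855e43 rad/s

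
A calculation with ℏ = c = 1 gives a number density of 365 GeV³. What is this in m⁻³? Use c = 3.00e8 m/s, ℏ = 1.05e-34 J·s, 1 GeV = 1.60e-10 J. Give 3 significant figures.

4.78e49 m⁻³

Number density is [L]⁻³ = [E]³/(ℏc)³.
1 GeV³ → 1/(ℏc)³ × (1 GeV in J)³ = 1.31e47 m⁻³.
Result: 365 × 1.31e47 = 4.78e49 m⁻³.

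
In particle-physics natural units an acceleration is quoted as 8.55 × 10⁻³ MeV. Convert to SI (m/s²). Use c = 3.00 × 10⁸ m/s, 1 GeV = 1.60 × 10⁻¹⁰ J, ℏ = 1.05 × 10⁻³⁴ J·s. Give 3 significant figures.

3.91 × 10²⁷ m/s²

Acceleration is [L]/[T]² = c·[E]/ℏ.
1 GeV → c/ℏ × (1 GeV in J) = 4.57 × 10³² m/s².
Convert the energy scale: 8.55 × 10⁻³ MeV = 8.55 × 10⁻⁶ GeV.
Result: 8.55 × 10⁻⁶ × 4.57 × 10³² = 3.91 × 10²⁷ m/s².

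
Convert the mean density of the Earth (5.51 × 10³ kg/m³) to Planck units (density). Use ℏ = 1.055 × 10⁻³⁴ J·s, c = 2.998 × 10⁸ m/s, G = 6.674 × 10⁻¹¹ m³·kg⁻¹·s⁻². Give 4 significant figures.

Planck density: ρ_P = c⁵/(ℏG²) = 5.154 × 10⁹⁶ kg/m³.
5.51 × 10³ / 5.154 × 10⁹⁶ = 1.069 × 10⁻⁹³

1.069 × 10⁻⁹³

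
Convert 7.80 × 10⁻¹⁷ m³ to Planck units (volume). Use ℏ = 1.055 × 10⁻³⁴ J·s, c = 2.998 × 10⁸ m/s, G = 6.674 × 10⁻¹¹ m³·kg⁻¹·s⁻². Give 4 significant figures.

Planck volume: V_P = (ℏG/c³)^(3/2) = 4.224 × 10⁻¹⁰⁵ m³.
7.80 × 10⁻¹⁷ / 4.224 × 10⁻¹⁰⁵ = 1.847 × 10⁸⁸

1.847 × 10⁸⁸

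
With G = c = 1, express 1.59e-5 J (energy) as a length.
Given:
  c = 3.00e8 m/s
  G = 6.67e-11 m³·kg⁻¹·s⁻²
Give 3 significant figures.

Energy → length via G/c⁴.
1.59e-5 J × (G/c⁴) = 1.31e-49 m

1.31e-49 m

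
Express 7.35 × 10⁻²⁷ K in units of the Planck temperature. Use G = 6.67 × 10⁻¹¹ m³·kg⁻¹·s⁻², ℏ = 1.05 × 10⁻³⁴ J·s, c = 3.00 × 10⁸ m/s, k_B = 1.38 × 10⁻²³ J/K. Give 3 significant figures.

5.19 × 10⁻⁵⁹

Planck temperature: T_P = √(ℏc⁵/G) / k_B = 1.42 × 10³² K.
7.35 × 10⁻²⁷ / 1.42 × 10³² = 5.19 × 10⁻⁵⁹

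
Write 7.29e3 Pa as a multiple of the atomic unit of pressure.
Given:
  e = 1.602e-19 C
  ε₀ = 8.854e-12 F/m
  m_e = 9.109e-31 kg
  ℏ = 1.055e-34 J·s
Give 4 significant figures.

2.489e-10

atomic unit of pressure: P_au = E_h/a₀³ = m_e⁴e¹⁰/((4πε₀)⁵ℏ⁸) = 2.929e13 Pa.
7.29e3 / 2.929e13 = 2.489e-10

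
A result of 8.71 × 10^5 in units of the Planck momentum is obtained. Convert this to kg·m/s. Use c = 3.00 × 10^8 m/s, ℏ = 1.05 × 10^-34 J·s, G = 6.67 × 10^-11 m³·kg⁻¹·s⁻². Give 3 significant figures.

One Planck momentum: p_P = √(ℏc³/G) = 6.52 kg·m/s.
8.71 × 10^5 × 6.52 kg·m/s = 5.68 × 10^6 kg·m/s

5.68 × 10^6 kg·m/s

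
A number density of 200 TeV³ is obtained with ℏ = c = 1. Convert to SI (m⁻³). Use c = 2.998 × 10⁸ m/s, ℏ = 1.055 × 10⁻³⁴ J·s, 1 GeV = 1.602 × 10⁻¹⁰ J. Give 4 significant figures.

Number density is [L]⁻³ = [E]³/(ℏc)³.
1 GeV³ → 1/(ℏc)³ × (1 GeV in J)³ = 1.299 × 10⁴⁷ m⁻³.
Convert the energy scale: 200 TeV³ = 2.00 × 10¹¹ GeV³.
Result: 2.00 × 10¹¹ × 1.299 × 10⁴⁷ = 2.599 × 10⁵⁸ m⁻³.

2.599 × 10⁵⁸ m⁻³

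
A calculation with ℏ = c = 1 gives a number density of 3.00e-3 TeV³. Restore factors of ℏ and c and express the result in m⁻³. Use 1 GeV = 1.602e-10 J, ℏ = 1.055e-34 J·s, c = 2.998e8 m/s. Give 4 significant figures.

3.898e53 m⁻³

Number density is [L]⁻³ = [E]³/(ℏc)³.
1 GeV³ → 1/(ℏc)³ × (1 GeV in J)³ = 1.299e47 m⁻³.
Convert the energy scale: 3.00e-3 TeV³ = 3.00e6 GeV³.
Result: 3.00e6 × 1.299e47 = 3.898e53 m⁻³.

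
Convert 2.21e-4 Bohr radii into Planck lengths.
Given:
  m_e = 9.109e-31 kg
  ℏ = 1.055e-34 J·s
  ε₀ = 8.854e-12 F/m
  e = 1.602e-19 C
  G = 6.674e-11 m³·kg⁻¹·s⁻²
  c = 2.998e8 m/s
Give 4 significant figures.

7.242e20

Bohr radius: a₀ = 4πε₀ℏ²/(m_e e²) = 5.297e-11 m
Planck length: ℓ_P = √(ℏG/c³) = 1.616e-35 m
2.21e-4 × 5.297e-11 / 1.616e-35 = 7.242e20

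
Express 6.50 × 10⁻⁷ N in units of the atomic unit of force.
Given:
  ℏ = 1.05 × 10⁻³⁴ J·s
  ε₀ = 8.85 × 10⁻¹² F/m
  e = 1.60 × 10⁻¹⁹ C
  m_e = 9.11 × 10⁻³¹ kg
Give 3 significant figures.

atomic unit of force: F_au = E_h/a₀ = m_e²e⁶/((4πε₀)³ℏ⁴) = 8.33 × 10⁻⁸ N.
6.50 × 10⁻⁷ / 8.33 × 10⁻⁸ = 7.81

7.81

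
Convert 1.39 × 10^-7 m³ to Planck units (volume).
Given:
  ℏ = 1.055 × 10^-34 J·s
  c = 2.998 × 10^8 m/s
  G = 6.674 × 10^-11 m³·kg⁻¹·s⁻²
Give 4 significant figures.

Planck volume: V_P = (ℏG/c³)^(3/2) = 4.224 × 10^-105 m³.
1.39 × 10^-7 / 4.224 × 10^-105 = 3.291 × 10^97

3.291 × 10^97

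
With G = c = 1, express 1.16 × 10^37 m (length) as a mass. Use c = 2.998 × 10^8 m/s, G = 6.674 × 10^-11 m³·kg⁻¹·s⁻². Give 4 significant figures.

1.562 × 10^64 kg

Length → mass via c²/G.
1.16 × 10^37 m × (c²/G) = 1.562 × 10^64 kg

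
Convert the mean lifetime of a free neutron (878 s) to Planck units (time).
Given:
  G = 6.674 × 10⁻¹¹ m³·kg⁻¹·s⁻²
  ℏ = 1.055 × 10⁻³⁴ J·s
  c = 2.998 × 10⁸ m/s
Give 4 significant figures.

1.628 × 10⁴⁶

Planck time: t_P = √(ℏG/c⁵) = 5.392 × 10⁻⁴⁴ s.
878 / 5.392 × 10⁻⁴⁴ = 1.628 × 10⁴⁶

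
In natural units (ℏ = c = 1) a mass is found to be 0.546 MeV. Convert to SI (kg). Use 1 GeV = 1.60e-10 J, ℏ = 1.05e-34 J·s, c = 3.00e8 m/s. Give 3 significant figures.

9.71e-31 kg

Mass is [E]/c²; divide by c².
1 GeV → 1/c² × (1 GeV in J) = 1.78e-27 kg.
Convert the energy scale: 0.546 MeV = 5.46e-4 GeV.
Result: 5.46e-4 × 1.78e-27 = 9.71e-31 kg.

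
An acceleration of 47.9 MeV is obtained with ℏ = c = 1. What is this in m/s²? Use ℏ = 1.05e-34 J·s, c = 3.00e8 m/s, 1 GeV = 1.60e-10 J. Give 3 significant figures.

2.19e31 m/s²

Acceleration is [L]/[T]² = c·[E]/ℏ.
1 GeV → c/ℏ × (1 GeV in J) = 4.57e32 m/s².
Convert the energy scale: 47.9 MeV = 0.0479 GeV.
Result: 0.0479 × 4.57e32 = 2.19e31 m/s².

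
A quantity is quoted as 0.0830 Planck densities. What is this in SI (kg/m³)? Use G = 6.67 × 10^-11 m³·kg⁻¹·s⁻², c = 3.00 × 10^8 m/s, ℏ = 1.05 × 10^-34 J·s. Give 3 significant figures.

One Planck density: ρ_P = c⁵/(ℏG²) = 5.20 × 10^96 kg/m³.
0.0830 × 5.20 × 10^96 kg/m³ = 4.32 × 10^95 kg/m³

4.32 × 10^95 kg/m³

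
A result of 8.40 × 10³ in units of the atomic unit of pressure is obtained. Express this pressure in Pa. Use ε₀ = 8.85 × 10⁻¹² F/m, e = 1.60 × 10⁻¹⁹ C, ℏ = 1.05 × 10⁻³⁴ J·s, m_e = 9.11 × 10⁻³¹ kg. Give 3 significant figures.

One atomic unit of pressure: P_au = E_h/a₀³ = m_e⁴e¹⁰/((4πε₀)⁵ℏ⁸) = 3.01 × 10¹³ Pa.
8.40 × 10³ × 3.01 × 10¹³ Pa = 2.53 × 10¹⁷ Pa

2.53 × 10¹⁷ Pa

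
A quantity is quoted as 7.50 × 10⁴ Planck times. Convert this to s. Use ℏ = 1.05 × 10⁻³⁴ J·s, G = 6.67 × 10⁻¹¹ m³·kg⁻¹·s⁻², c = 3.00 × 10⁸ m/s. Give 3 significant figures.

One Planck time: t_P = √(ℏG/c⁵) = 5.37 × 10⁻⁴⁴ s.
7.50 × 10⁴ × 5.37 × 10⁻⁴⁴ s = 4.03 × 10⁻³⁹ s

4.03 × 10⁻³⁹ s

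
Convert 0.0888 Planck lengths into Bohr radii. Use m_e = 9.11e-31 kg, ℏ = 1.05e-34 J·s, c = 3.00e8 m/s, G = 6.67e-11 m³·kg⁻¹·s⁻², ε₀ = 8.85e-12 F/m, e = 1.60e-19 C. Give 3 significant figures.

Planck length: ℓ_P = √(ℏG/c³) = 1.61e-35 m
Bohr radius: a₀ = 4πε₀ℏ²/(m_e e²) = 5.26e-11 m
0.0888 × 1.61e-35 / 5.26e-11 = 2.72e-26

2.72e-26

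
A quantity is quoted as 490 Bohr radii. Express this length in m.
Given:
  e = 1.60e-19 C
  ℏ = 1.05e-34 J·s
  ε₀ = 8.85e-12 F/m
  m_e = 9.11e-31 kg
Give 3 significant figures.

2.58e-8 m

One Bohr radius: a₀ = 4πε₀ℏ²/(m_e e²) = 5.26e-11 m.
490 × 5.26e-11 m = 2.58e-8 m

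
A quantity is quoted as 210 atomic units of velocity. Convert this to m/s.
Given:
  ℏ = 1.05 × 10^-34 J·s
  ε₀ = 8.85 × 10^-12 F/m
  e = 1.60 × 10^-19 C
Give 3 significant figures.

4.60 × 10^8 m/s

One atomic unit of velocity: v_au = e²/(4πε₀ℏ) = 2.19 × 10^6 m/s.
210 × 2.19 × 10^6 m/s = 4.60 × 10^8 m/s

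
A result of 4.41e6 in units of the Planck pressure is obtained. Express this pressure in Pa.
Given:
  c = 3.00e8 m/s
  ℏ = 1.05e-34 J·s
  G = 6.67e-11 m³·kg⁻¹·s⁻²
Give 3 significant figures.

One Planck pressure: p_P = c⁷/(ℏG²) = 4.68e113 Pa.
4.41e6 × 4.68e113 Pa = 2.06e120 Pa

2.06e120 Pa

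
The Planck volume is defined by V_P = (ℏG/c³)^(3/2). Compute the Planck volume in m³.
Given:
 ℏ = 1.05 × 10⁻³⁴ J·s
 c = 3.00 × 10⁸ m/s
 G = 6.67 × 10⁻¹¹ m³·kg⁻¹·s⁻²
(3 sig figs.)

V_P = (ℏG/c³)^(3/2)
  = √(1.75 × 10⁻²⁰⁹)
  = 4.18 × 10⁻¹⁰⁵ m³

4.18 × 10⁻¹⁰⁵ m³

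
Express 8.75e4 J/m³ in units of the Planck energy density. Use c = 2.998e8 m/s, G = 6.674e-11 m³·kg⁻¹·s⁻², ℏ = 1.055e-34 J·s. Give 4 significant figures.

1.889e-109

Planck energy density: u_P = c⁷/(ℏG²) = 4.632e113 J/m³.
8.75e4 / 4.632e113 = 1.889e-109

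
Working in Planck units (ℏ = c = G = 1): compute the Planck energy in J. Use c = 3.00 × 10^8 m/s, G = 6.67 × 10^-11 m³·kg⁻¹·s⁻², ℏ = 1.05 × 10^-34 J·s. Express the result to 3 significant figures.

Dimensional analysis gives E_P = √(ℏc⁵/G).
  = √(3.83 × 10^18)
  = 1.96 × 10^9 J

1.96 × 10^9 J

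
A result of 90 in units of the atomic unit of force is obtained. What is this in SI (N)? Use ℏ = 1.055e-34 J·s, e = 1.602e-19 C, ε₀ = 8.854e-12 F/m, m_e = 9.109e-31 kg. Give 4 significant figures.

7.398e-6 N

One atomic unit of force: F_au = E_h/a₀ = m_e²e⁶/((4πε₀)³ℏ⁴) = 8.220e-8 N.
90 × 8.220e-8 N = 7.398e-6 N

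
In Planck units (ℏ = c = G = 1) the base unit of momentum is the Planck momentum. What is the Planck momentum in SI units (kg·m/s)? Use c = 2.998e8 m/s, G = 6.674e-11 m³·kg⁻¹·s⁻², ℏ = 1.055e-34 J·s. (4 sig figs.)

p_P = √(ℏc³/G)
  = √(42.60)
  = 6.527 kg·m/s

6.527 kg·m/s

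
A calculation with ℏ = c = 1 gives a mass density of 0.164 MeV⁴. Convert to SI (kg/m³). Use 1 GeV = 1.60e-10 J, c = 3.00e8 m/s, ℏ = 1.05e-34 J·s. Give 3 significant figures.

Mass density is [E]/(c²[L]³) = [E]⁴/(ℏ³c⁵).
1 GeV⁴ → 1/(ℏ³c⁵) × (1 GeV in J)⁴ = 2.33e20 kg/m³.
Convert the energy scale: 0.164 MeV⁴ = 1.64e-13 GeV⁴.
Result: 1.64e-13 × 2.33e20 = 3.82e7 kg/m³.

3.82e7 kg/m³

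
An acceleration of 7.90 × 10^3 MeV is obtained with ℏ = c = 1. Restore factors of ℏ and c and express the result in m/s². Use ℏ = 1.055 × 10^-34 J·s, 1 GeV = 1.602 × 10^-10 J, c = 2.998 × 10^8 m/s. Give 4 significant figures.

3.596 × 10^33 m/s²

Acceleration is [L]/[T]² = c·[E]/ℏ.
1 GeV → c/ℏ × (1 GeV in J) = 4.552 × 10^32 m/s².
Convert the energy scale: 7.90 × 10^3 MeV = 7.90 GeV.
Result: 7.90 × 4.552 × 10^32 = 3.596 × 10^33 m/s².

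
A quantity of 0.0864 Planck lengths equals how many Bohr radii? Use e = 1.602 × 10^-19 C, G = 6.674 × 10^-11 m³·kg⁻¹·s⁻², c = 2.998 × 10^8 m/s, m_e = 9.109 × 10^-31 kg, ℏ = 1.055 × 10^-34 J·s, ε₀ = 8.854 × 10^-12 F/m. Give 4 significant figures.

2.636 × 10^-26

Planck length: ℓ_P = √(ℏG/c³) = 1.616 × 10^-35 m
Bohr radius: a₀ = 4πε₀ℏ²/(m_e e²) = 5.297 × 10^-11 m
0.0864 × 1.616 × 10^-35 / 5.297 × 10^-11 = 2.636 × 10^-26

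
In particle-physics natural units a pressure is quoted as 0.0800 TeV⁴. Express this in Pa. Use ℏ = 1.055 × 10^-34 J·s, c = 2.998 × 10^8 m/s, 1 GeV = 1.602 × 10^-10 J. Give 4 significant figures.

Pressure is [E]/[L]³ = [E]⁴/(ℏc)³.
1 GeV⁴ → 1/(ℏc)³ × (1 GeV in J)⁴ = 2.082 × 10^37 Pa.
Convert the energy scale: 0.0800 TeV⁴ = 8.00 × 10^10 GeV⁴.
Result: 8.00 × 10^10 × 2.082 × 10^37 = 1.665 × 10^48 Pa.

1.665 × 10^48 Pa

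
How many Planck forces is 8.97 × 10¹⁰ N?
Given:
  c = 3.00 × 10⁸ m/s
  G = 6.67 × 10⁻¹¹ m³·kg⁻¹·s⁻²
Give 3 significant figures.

7.39 × 10⁻³⁴

Planck force: F_P = c⁴/G = 1.21 × 10⁴⁴ N.
8.97 × 10¹⁰ / 1.21 × 10⁴⁴ = 7.39 × 10⁻³⁴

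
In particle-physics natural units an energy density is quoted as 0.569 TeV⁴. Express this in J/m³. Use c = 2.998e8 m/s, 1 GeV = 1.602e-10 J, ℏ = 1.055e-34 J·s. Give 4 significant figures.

1.184e49 J/m³

[E]/[L]³ = [E]⁴/(ℏc)³; restore (ℏc)⁻³.
1 GeV⁴ → 1/(ℏc)³ × (1 GeV in J)⁴ = 2.082e37 J/m³.
Convert the energy scale: 0.569 TeV⁴ = 5.69e11 GeV⁴.
Result: 5.69e11 × 2.082e37 = 1.184e49 J/m³.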